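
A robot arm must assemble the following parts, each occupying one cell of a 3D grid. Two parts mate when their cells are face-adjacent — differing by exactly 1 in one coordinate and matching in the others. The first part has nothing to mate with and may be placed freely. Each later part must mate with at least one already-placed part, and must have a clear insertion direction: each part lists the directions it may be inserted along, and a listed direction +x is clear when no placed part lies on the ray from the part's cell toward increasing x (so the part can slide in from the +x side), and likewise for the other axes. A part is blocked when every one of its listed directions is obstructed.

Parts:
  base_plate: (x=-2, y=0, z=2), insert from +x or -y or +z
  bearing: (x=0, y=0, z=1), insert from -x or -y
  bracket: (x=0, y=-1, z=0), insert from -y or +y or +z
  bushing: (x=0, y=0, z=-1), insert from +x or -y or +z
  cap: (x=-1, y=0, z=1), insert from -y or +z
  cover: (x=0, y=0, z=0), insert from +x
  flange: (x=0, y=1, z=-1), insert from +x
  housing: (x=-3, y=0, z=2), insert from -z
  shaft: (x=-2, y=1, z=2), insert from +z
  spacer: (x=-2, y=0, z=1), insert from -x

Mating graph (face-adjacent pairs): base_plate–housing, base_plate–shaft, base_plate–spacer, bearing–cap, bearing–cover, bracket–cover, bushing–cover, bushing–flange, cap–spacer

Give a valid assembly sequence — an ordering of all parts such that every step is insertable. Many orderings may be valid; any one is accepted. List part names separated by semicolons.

1. flange@(0, 1, -1) [+x clear] — {flange}
2. bushing@(0, 0, -1) [+x clear] — {bushing, flange}
3. cover@(0, 0, 0) [+x clear] — {bushing, cover, flange}
4. bearing@(0, 0, 1) [-x clear] — {bearing, bushing, cover, flange}
5. bracket@(0, -1, 0) [-y clear] — {bearing, bracket, bushing, cover, flange}
6. cap@(-1, 0, 1) [-y clear] — {bearing, bracket, bushing, cap, cover, flange}
7. spacer@(-2, 0, 1) [-x clear] — {bearing, bracket, bushing, cap, cover, flange, spacer}
8. base_plate@(-2, 0, 2) [+x clear] — {base_plate, bearing, bracket, bushing, cap, cover, flange, spacer}
9. shaft@(-2, 1, 2) [+z clear] — {base_plate, bearing, bracket, bushing, cap, cover, flange, shaft, spacer}
10. housing@(-3, 0, 2) [-z clear] — {base_plate, bearing, bracket, bushing, cap, cover, flange, housing, shaft, spacer}

flange; bushing; cover; bearing; bracket; cap; spacer; base_plate; shaft; housing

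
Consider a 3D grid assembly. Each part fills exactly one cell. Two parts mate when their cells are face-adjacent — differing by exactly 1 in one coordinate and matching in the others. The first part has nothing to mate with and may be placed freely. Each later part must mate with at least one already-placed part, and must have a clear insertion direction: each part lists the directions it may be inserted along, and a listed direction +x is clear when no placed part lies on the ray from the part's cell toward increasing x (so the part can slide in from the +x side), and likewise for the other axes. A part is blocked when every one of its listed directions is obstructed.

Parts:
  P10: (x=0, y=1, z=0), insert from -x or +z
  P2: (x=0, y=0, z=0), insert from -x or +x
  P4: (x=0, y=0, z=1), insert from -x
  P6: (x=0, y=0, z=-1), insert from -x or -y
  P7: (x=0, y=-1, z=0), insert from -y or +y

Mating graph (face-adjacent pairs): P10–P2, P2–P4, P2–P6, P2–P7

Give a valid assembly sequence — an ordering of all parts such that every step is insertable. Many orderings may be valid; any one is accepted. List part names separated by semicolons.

P2; P4; P10; P7; P6

1. P2@(0, 0, 0) [-x clear] — {P2}
2. P4@(0, 0, 1) [-x clear] — {P2, P4}
3. P10@(0, 1, 0) [-x clear] — {P10, P2, P4}
4. P7@(0, -1, 0) [-y clear] — {P10, P2, P4, P7}
5. P6@(0, 0, -1) [-x clear] — {P10, P2, P4, P6, P7}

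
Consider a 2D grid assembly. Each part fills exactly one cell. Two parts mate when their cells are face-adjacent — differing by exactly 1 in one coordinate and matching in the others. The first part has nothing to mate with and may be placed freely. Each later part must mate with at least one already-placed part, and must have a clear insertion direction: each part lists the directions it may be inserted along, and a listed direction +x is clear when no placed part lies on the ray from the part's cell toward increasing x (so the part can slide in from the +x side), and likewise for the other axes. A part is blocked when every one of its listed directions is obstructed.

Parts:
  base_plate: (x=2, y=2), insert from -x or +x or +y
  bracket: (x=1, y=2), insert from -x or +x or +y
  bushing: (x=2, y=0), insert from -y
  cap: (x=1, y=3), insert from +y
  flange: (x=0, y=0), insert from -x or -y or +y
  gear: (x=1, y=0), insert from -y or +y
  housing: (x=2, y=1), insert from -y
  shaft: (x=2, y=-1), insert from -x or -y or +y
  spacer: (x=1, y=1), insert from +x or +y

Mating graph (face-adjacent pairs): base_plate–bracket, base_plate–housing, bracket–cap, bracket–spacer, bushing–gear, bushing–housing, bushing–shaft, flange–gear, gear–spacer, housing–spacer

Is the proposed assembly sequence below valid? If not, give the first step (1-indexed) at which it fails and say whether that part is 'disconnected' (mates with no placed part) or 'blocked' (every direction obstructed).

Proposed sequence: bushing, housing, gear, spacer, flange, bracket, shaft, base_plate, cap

1. bushing@(2, 0) [-y clear] — {bushing}
2. housing@(2, 1) — -y all obstructed ⇒ blocked

Invalid at step 2 (blocked)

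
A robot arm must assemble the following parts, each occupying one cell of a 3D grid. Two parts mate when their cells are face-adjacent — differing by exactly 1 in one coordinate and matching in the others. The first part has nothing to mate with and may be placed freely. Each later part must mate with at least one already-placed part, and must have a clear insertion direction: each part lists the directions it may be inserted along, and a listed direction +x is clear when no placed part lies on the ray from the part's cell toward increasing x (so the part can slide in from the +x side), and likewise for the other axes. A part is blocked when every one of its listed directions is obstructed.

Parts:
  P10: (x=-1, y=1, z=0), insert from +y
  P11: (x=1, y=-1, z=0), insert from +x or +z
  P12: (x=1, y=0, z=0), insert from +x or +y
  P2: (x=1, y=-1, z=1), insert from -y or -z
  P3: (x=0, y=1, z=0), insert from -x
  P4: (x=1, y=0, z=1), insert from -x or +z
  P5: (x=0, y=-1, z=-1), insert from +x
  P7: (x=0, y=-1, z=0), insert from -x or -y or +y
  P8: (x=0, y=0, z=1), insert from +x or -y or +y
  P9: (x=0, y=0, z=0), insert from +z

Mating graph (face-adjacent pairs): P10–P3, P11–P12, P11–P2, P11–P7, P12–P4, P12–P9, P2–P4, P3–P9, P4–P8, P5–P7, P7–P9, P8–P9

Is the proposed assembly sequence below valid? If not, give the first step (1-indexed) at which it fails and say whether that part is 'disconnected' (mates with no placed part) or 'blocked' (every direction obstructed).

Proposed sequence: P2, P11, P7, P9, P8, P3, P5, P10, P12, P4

Valid

1. P2@(1, -1, 1) [-y clear] — {P2}
2. P11@(1, -1, 0) [+x clear] — {P11, P2}
3. P7@(0, -1, 0) [-x clear] — {P11, P2, P7}
4. P9@(0, 0, 0) [+z clear] — {P11, P2, P7, P9}
5. P8@(0, 0, 1) [+x clear] — {P11, P2, P7, P8, P9}
6. P3@(0, 1, 0) [-x clear] — {P11, P2, P3, P7, P8, P9}
7. P5@(0, -1, -1) [+x clear] — {P11, P2, P3, P5, P7, P8, P9}
8. P10@(-1, 1, 0) [+y clear] — {P10, P11, P2, P3, P5, P7, P8, P9}
9. P12@(1, 0, 0) [+x clear] — {P10, P11, P12, P2, P3, P5, P7, P8, P9}
10. P4@(1, 0, 1) [+z clear] — {P10, P11, P12, P2, P3, P4, P5, P7, P8, P9}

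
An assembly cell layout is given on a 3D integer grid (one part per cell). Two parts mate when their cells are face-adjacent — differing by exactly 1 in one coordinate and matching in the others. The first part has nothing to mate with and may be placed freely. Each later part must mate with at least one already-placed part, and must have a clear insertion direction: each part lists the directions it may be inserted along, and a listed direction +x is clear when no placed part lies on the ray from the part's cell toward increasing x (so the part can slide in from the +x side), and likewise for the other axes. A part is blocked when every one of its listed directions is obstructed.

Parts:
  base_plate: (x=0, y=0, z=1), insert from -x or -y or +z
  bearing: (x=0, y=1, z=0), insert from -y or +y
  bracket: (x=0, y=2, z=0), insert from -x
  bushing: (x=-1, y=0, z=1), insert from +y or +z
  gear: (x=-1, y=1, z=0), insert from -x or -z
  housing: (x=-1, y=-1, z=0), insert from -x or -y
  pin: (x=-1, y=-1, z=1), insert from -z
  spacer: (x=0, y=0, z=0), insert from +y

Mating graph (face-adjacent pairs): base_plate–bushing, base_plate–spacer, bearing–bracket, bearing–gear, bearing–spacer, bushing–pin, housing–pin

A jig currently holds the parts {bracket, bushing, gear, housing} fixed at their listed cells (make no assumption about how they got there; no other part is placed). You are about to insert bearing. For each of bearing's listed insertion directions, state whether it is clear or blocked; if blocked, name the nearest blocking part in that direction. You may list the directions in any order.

+y: blocked by bracket; -y: clear

-y: ray from bearing(0, 1, 0) has no placed part ⇒ clear
+y: nearest on ray is bracket@(0, 2, 0) ⇒ blocked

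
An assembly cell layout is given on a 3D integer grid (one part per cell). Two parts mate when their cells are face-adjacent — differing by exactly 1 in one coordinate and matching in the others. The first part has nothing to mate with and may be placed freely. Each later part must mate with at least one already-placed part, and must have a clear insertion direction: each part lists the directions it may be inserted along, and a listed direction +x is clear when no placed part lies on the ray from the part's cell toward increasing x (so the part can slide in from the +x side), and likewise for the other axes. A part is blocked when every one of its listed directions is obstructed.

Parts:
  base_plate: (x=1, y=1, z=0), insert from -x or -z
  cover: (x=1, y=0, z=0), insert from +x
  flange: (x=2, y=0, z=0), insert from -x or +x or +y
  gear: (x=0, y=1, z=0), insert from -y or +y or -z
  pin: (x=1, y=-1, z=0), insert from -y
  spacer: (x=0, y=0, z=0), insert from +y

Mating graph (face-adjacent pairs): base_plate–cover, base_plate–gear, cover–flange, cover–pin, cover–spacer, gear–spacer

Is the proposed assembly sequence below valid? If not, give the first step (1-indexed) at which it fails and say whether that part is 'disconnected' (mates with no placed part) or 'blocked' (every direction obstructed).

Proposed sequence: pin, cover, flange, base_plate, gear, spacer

1. pin@(1, -1, 0) [-y clear] — {pin}
2. cover@(1, 0, 0) [+x clear] — {cover, pin}
3. flange@(2, 0, 0) [+x clear] — {cover, flange, pin}
4. base_plate@(1, 1, 0) [-x clear] — {base_plate, cover, flange, pin}
5. gear@(0, 1, 0) [-y clear] — {base_plate, cover, flange, gear, pin}
6. spacer@(0, 0, 0) — +y all obstructed ⇒ blocked

Invalid at step 6 (blocked)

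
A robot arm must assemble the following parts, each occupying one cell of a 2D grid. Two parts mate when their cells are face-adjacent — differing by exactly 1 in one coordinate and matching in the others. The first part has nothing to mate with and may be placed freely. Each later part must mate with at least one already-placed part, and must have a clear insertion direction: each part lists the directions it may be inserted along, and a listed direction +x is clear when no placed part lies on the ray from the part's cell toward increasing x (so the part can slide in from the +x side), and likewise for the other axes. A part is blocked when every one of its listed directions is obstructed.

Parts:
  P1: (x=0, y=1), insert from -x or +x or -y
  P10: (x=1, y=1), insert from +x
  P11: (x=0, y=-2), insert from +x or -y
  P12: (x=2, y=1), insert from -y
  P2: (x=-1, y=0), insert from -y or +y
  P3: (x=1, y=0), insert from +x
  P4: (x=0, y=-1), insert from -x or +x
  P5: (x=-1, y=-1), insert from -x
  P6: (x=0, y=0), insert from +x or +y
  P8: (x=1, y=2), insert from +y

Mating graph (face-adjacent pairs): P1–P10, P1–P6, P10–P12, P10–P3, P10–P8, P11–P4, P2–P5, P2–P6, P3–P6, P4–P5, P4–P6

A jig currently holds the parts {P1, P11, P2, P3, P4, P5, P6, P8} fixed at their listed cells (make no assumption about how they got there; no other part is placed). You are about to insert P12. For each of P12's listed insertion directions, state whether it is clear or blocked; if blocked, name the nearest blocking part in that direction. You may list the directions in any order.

-y: clear

-y: ray from P12(2, 1) has no placed part ⇒ clear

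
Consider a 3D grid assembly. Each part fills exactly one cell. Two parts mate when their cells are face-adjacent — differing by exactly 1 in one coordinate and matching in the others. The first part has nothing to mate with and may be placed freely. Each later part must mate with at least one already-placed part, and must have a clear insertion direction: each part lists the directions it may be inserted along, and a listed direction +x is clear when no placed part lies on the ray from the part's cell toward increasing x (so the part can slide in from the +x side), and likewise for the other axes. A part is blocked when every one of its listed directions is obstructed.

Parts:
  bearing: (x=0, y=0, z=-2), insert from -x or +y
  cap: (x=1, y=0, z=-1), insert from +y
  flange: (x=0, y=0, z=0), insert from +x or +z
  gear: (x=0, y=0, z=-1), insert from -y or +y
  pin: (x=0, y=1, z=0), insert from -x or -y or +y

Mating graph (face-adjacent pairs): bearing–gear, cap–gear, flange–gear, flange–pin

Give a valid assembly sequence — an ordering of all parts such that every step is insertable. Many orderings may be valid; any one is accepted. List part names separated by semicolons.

1. cap@(1, 0, -1) [+y clear] — {cap}
2. gear@(0, 0, -1) [-y clear] — {cap, gear}
3. flange@(0, 0, 0) [+x clear] — {cap, flange, gear}
4. pin@(0, 1, 0) [-x clear] — {cap, flange, gear, pin}
5. bearing@(0, 0, -2) [-x clear] — {bearing, cap, flange, gear, pin}

cap; gear; flange; pin; bearing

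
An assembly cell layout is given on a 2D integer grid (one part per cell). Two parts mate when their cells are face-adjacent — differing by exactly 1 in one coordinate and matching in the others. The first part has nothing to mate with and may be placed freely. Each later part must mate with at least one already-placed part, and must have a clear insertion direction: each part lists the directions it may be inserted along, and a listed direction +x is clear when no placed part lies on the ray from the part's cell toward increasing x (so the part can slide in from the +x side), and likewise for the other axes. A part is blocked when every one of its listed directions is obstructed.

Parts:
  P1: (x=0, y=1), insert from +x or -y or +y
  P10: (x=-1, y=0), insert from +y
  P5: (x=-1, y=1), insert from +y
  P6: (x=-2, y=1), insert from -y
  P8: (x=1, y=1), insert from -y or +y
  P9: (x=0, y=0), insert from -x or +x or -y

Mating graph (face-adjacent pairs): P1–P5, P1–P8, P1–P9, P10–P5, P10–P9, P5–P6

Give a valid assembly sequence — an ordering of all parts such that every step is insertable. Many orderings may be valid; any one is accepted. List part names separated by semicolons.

P1; P9; P10; P8; P5; P6

1. P1@(0, 1) [+x clear] — {P1}
2. P9@(0, 0) [-x clear] — {P1, P9}
3. P10@(-1, 0) [+y clear] — {P1, P10, P9}
4. P8@(1, 1) [-y clear] — {P1, P10, P8, P9}
5. P5@(-1, 1) [+y clear] — {P1, P10, P5, P8, P9}
6. P6@(-2, 1) [-y clear] — {P1, P10, P5, P6, P8, P9}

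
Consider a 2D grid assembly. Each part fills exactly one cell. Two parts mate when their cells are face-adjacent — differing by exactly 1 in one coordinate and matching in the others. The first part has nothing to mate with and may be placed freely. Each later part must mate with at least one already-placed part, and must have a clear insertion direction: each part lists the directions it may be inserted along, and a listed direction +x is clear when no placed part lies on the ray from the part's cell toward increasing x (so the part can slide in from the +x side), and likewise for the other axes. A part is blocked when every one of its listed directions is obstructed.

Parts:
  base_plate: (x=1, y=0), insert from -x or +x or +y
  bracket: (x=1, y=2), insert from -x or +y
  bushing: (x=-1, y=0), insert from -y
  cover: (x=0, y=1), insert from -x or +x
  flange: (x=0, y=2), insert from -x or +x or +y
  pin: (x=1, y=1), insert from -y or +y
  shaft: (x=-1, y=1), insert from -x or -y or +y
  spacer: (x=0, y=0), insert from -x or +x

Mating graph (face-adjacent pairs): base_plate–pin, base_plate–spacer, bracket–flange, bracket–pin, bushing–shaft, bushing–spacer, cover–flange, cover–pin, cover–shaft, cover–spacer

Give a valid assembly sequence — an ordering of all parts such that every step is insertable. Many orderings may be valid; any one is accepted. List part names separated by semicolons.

shaft; bushing; cover; flange; pin; bracket; spacer; base_plate

1. shaft@(-1, 1) [-x clear] — {shaft}
2. bushing@(-1, 0) [-y clear] — {bushing, shaft}
3. cover@(0, 1) [+x clear] — {bushing, cover, shaft}
4. flange@(0, 2) [-x clear] — {bushing, cover, flange, shaft}
5. pin@(1, 1) [-y clear] — {bushing, cover, flange, pin, shaft}
6. bracket@(1, 2) [+y clear] — {bracket, bushing, cover, flange, pin, shaft}
7. spacer@(0, 0) [+x clear] — {bracket, bushing, cover, flange, pin, shaft, spacer}
8. base_plate@(1, 0) [+x clear] — {base_plate, bracket, bushing, cover, flange, pin, shaft, spacer}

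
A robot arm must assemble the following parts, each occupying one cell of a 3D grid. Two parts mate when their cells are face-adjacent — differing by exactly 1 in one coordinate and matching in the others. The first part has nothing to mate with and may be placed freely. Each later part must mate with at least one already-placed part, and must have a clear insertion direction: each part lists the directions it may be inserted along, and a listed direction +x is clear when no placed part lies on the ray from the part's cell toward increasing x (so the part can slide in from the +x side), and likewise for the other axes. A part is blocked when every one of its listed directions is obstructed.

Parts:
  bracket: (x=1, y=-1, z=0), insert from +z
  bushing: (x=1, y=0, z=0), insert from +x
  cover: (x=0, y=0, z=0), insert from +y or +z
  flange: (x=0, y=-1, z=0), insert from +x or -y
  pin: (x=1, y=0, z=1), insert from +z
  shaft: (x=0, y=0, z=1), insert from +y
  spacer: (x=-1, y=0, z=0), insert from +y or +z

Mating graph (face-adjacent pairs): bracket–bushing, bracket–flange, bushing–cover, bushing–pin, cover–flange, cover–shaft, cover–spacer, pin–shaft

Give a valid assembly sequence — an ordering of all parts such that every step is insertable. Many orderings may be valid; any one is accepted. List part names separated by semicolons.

1. bracket@(1, -1, 0) [+z clear] — {bracket}
2. flange@(0, -1, 0) [-y clear] — {bracket, flange}
3. bushing@(1, 0, 0) [+x clear] — {bracket, bushing, flange}
4. pin@(1, 0, 1) [+z clear] — {bracket, bushing, flange, pin}
5. cover@(0, 0, 0) [+y clear] — {bracket, bushing, cover, flange, pin}
6. spacer@(-1, 0, 0) [+y clear] — {bracket, bushing, cover, flange, pin, spacer}
7. shaft@(0, 0, 1) [+y clear] — {bracket, bushing, cover, flange, pin, shaft, spacer}

bracket; flange; bushing; pin; cover; spacer; shaft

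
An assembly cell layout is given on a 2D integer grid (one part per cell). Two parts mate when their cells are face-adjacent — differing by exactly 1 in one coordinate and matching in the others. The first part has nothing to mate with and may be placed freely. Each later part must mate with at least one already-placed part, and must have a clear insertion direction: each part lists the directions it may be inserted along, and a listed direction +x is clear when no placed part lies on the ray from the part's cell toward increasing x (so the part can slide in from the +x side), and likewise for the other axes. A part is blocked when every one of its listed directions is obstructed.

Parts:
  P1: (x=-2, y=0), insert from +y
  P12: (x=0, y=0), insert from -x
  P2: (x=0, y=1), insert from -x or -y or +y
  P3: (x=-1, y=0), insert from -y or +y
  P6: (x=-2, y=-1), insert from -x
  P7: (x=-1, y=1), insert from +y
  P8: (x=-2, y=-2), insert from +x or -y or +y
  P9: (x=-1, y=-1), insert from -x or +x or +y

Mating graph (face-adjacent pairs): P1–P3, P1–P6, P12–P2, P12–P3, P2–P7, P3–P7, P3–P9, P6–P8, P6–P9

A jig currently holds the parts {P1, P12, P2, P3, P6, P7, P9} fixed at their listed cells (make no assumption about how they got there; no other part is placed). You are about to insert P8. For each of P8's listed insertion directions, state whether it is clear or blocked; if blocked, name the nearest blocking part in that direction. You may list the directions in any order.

+x: clear; +y: blocked by P6; -y: clear

+x: ray from P8(-2, -2) has no placed part ⇒ clear
-y: ray from P8(-2, -2) has no placed part ⇒ clear
+y: nearest on ray is P6@(-2, -1) ⇒ blocked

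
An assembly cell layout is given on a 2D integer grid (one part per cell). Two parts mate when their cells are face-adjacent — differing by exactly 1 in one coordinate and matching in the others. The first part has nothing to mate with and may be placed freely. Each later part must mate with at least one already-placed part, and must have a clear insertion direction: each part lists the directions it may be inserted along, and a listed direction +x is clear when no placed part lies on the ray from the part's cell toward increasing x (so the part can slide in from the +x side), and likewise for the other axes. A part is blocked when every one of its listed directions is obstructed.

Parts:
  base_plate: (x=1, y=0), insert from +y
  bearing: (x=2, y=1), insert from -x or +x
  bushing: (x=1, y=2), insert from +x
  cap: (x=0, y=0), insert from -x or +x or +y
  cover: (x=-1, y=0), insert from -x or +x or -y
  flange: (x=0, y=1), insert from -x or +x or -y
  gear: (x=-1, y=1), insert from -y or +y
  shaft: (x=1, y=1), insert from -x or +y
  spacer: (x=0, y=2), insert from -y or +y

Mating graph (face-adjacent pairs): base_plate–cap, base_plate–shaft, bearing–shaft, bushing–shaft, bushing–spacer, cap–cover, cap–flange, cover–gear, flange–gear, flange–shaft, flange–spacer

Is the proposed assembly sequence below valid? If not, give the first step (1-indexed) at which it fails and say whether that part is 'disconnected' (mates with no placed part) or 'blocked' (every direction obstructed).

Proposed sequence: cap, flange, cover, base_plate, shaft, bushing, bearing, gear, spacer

Valid

1. cap@(0, 0) [-x clear] — {cap}
2. flange@(0, 1) [-x clear] — {cap, flange}
3. cover@(-1, 0) [-x clear] — {cap, cover, flange}
4. base_plate@(1, 0) [+y clear] — {base_plate, cap, cover, flange}
5. shaft@(1, 1) [+y clear] — {base_plate, cap, cover, flange, shaft}
6. bushing@(1, 2) [+x clear] — {base_plate, bushing, cap, cover, flange, shaft}
7. bearing@(2, 1) [+x clear] — {base_plate, bearing, bushing, cap, cover, flange, shaft}
8. gear@(-1, 1) [+y clear] — {base_plate, bearing, bushing, cap, cover, flange, gear, shaft}
9. spacer@(0, 2) [+y clear] — {base_plate, bearing, bushing, cap, cover, flange, gear, shaft, spacer}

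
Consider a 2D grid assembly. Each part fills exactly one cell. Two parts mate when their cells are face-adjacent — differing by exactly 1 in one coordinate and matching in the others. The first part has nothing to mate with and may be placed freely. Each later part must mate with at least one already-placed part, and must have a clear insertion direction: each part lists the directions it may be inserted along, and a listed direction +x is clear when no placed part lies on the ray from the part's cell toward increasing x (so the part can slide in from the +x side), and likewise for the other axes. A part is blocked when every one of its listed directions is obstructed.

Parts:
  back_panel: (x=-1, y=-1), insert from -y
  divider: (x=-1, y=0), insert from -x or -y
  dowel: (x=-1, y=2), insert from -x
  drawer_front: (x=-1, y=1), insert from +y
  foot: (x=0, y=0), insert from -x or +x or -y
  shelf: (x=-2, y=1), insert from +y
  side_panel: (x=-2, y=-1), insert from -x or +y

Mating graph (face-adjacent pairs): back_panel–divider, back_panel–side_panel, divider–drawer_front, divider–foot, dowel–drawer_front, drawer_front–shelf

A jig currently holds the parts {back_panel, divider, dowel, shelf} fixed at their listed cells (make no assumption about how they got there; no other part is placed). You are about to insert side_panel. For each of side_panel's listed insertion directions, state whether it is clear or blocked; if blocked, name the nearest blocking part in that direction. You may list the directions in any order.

-x: ray from side_panel(-2, -1) has no placed part ⇒ clear
+y: nearest on ray is shelf@(-2, 1) ⇒ blocked

+y: blocked by shelf; -x: clear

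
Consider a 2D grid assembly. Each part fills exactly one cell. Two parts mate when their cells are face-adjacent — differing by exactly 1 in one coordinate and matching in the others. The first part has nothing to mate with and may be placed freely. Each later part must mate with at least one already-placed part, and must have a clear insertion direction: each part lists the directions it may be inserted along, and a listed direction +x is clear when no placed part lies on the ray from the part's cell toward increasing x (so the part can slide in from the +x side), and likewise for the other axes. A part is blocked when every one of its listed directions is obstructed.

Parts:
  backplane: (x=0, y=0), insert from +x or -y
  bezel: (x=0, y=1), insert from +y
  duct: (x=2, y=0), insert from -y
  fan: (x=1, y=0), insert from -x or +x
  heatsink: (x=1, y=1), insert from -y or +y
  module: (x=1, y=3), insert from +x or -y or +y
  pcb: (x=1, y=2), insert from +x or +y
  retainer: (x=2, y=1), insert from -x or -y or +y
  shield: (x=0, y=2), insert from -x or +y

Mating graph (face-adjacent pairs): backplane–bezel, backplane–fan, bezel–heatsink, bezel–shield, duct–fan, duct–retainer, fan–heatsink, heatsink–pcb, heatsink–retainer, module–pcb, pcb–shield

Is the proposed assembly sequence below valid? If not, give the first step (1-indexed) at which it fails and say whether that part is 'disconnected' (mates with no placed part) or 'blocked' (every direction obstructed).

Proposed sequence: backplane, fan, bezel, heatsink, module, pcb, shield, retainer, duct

Invalid at step 5 (disconnected)

1. backplane@(0, 0) [+x clear] — {backplane}
2. fan@(1, 0) [+x clear] — {backplane, fan}
3. bezel@(0, 1) [+y clear] — {backplane, bezel, fan}
4. heatsink@(1, 1) [+y clear] — {backplane, bezel, fan, heatsink}
5. module@(1, 3) — no placed neighbour ⇒ disconnected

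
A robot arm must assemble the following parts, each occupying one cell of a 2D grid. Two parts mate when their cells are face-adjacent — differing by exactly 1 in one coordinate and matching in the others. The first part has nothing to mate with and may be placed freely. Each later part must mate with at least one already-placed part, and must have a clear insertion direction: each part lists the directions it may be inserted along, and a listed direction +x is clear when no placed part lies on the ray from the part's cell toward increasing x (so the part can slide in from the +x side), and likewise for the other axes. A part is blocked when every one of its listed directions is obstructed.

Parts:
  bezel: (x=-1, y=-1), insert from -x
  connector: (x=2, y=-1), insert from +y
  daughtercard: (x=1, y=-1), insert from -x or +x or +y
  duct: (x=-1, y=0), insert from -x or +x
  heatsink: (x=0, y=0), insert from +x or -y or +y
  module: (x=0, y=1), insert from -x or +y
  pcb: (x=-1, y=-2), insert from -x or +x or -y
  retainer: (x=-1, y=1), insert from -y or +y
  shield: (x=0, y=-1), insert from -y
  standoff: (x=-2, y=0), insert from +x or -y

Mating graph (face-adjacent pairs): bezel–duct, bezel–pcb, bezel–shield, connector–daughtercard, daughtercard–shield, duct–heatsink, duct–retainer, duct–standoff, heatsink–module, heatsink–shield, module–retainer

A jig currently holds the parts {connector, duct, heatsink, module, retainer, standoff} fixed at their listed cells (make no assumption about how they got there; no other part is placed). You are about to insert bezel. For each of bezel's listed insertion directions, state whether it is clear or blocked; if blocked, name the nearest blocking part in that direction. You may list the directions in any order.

-x: clear

-x: ray from bezel(-1, -1) has no placed part ⇒ clear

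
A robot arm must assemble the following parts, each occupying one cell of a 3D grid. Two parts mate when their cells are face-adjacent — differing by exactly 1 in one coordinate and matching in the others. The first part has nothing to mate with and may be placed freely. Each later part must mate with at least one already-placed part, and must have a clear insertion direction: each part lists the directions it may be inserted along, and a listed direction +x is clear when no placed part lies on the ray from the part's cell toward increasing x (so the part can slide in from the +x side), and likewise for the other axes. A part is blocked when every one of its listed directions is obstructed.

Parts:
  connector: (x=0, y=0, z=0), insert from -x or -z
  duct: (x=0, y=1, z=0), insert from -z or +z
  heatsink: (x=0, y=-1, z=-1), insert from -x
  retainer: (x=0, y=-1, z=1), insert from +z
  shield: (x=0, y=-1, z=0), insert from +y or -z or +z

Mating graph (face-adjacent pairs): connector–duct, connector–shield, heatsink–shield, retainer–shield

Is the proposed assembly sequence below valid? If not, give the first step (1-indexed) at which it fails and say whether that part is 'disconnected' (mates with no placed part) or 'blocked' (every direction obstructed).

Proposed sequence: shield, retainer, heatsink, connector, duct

Valid

1. shield@(0, -1, 0) [+y clear] — {shield}
2. retainer@(0, -1, 1) [+z clear] — {retainer, shield}
3. heatsink@(0, -1, -1) [-x clear] — {heatsink, retainer, shield}
4. connector@(0, 0, 0) [-x clear] — {connector, heatsink, retainer, shield}
5. duct@(0, 1, 0) [-z clear] — {connector, duct, heatsink, retainer, shield}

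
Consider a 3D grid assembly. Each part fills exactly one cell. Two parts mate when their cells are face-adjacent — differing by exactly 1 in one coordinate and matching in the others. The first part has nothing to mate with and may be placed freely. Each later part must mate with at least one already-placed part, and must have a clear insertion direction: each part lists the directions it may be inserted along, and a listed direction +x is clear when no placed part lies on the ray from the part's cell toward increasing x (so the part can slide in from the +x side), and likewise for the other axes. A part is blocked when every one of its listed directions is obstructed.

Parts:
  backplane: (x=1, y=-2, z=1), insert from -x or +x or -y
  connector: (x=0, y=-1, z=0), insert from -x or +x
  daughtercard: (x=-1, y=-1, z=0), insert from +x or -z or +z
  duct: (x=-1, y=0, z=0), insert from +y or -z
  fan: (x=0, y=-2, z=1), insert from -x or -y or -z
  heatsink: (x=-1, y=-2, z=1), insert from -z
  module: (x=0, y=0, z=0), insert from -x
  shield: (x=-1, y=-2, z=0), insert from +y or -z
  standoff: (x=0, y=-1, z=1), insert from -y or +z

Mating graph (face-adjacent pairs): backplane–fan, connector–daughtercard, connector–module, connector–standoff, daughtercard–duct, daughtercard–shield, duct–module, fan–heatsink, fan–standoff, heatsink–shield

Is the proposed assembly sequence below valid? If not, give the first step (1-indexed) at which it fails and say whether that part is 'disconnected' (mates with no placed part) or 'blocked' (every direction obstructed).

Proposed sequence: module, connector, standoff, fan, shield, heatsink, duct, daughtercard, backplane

1. module@(0, 0, 0) [-x clear] — {module}
2. connector@(0, -1, 0) [-x clear] — {connector, module}
3. standoff@(0, -1, 1) [-y clear] — {connector, module, standoff}
4. fan@(0, -2, 1) [-x clear] — {connector, fan, module, standoff}
5. shield@(-1, -2, 0) — no placed neighbour ⇒ disconnected

Invalid at step 5 (disconnected)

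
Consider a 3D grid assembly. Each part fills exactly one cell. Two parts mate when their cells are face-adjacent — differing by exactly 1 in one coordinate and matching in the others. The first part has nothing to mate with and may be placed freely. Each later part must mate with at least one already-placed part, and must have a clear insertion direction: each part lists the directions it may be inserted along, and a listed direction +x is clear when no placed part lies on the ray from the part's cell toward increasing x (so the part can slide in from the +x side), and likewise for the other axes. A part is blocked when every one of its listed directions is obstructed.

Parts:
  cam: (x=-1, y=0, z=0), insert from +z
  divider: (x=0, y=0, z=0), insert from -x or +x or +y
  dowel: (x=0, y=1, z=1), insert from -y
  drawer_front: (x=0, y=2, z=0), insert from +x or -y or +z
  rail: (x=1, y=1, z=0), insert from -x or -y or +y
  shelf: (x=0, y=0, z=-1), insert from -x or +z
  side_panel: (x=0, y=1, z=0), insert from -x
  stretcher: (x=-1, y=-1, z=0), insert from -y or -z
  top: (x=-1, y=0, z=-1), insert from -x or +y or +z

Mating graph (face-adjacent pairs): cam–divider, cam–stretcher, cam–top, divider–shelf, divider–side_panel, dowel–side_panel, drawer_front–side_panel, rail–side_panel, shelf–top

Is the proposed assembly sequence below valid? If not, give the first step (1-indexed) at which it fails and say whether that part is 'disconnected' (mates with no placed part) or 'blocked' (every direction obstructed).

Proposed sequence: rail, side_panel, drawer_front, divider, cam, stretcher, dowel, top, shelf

1. rail@(1, 1, 0) [-x clear] — {rail}
2. side_panel@(0, 1, 0) [-x clear] — {rail, side_panel}
3. drawer_front@(0, 2, 0) [+x clear] — {drawer_front, rail, side_panel}
4. divider@(0, 0, 0) [-x clear] — {divider, drawer_front, rail, side_panel}
5. cam@(-1, 0, 0) [+z clear] — {cam, divider, drawer_front, rail, side_panel}
6. stretcher@(-1, -1, 0) [-y clear] — {cam, divider, drawer_front, rail, side_panel, stretcher}
7. dowel@(0, 1, 1) [-y clear] — {cam, divider, dowel, drawer_front, rail, side_panel, stretcher}
8. top@(-1, 0, -1) [-x clear] — {cam, divider, dowel, drawer_front, rail, side_panel, stretcher, top}
9. shelf@(0, 0, -1) — -x/+z all obstructed ⇒ blocked

Invalid at step 9 (blocked)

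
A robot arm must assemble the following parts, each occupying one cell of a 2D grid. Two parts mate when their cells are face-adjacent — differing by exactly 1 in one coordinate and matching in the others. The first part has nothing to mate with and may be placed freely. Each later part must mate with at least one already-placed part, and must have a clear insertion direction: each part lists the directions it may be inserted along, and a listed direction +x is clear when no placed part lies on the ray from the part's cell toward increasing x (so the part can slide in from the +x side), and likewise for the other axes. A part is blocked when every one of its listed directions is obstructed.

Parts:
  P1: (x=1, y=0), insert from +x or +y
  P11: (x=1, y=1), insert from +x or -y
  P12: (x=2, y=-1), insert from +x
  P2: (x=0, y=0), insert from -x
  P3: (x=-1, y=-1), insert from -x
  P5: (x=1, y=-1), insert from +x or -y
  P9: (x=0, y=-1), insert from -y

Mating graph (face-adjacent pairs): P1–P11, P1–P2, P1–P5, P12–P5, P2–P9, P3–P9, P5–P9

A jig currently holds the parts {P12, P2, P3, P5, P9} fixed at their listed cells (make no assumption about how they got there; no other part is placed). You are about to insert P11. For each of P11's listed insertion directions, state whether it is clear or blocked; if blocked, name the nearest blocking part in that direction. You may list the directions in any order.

+x: ray from P11(1, 1) has no placed part ⇒ clear
-y: nearest on ray is P5@(1, -1) ⇒ blocked

+x: clear; -y: blocked by P5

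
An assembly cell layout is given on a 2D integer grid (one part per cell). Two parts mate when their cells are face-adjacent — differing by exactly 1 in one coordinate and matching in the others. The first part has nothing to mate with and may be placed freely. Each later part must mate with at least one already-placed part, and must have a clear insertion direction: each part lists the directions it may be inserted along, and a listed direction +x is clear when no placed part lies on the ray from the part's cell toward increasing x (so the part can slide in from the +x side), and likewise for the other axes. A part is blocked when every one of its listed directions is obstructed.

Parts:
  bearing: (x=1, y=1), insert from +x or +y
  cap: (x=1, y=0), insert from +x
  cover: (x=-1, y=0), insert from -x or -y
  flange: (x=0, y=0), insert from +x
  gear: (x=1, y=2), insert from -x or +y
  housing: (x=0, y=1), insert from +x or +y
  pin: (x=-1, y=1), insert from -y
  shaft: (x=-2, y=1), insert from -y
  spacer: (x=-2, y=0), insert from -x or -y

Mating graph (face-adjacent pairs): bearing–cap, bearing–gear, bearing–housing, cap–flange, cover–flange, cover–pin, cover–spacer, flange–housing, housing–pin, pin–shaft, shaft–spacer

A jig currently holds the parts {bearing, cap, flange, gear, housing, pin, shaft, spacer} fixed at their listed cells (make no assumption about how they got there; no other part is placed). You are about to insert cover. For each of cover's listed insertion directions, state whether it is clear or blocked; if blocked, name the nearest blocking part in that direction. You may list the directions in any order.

-x: nearest on ray is spacer@(-2, 0) ⇒ blocked
-y: ray from cover(-1, 0) has no placed part ⇒ clear

-x: blocked by spacer; -y: clear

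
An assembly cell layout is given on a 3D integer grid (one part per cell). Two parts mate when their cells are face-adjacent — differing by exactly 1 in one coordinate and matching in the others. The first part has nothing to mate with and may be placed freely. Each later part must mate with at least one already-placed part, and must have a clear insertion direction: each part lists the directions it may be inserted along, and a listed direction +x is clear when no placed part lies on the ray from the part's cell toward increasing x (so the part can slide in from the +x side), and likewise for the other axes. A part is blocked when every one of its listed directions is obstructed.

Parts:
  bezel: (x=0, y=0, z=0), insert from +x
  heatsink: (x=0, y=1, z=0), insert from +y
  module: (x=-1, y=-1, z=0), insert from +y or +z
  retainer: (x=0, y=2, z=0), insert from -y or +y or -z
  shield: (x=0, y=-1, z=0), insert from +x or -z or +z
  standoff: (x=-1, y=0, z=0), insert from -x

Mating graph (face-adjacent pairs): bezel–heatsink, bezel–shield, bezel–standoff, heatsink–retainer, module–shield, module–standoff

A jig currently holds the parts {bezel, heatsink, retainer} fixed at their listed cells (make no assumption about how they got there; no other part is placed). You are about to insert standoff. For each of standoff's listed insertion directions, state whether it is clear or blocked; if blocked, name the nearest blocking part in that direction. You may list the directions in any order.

-x: ray from standoff(-1, 0, 0) has no placed part ⇒ clear

-x: clear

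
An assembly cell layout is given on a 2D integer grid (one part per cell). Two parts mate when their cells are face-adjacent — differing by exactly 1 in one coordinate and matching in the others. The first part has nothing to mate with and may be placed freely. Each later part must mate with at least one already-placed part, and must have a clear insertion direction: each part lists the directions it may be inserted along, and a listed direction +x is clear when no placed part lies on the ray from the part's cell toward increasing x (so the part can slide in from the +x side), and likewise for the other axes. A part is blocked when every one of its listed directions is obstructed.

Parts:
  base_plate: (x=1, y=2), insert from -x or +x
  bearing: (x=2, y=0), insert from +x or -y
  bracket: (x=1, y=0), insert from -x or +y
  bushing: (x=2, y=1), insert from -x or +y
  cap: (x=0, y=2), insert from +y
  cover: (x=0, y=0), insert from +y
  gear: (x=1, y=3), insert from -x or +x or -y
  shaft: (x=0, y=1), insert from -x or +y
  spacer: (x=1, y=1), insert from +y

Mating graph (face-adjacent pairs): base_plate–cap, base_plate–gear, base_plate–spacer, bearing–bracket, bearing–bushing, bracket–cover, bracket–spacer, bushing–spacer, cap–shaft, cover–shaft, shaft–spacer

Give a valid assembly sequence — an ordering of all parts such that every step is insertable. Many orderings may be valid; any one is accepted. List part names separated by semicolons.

1. bracket@(1, 0) [-x clear] — {bracket}
2. spacer@(1, 1) [+y clear] — {bracket, spacer}
3. base_plate@(1, 2) [-x clear] — {base_plate, bracket, spacer}
4. cover@(0, 0) [+y clear] — {base_plate, bracket, cover, spacer}
5. shaft@(0, 1) [-x clear] — {base_plate, bracket, cover, shaft, spacer}
6. cap@(0, 2) [+y clear] — {base_plate, bracket, cap, cover, shaft, spacer}
7. bushing@(2, 1) [+y clear] — {base_plate, bracket, bushing, cap, cover, shaft, spacer}
8. bearing@(2, 0) [+x clear] — {base_plate, bearing, bracket, bushing, cap, cover, shaft, spacer}
9. gear@(1, 3) [-x clear] — {base_plate, bearing, bracket, bushing, cap, cover, gear, shaft, spacer}

bracket; spacer; base_plate; cover; shaft; cap; bushing; bearing; gear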